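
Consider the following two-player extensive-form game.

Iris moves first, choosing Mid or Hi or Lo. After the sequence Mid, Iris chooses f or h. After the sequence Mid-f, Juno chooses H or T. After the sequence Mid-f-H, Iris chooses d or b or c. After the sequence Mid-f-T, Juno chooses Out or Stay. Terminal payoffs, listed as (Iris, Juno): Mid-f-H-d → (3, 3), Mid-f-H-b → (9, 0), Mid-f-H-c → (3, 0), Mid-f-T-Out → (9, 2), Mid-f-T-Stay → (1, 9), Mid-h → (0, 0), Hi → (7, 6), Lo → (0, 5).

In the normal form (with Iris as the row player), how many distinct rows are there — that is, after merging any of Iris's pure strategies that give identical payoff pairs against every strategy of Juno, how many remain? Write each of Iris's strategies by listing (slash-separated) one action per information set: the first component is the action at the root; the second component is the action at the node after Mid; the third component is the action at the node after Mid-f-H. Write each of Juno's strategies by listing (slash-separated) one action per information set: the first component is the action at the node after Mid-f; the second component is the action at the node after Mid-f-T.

Iris has 18 pure strategies: Mid/f/d, Mid/f/b, Mid/f/c, Mid/h/d, Mid/h/b, Mid/h/c, Hi/f/d, Hi/f/b, Hi/f/c, Hi/h/d, Hi/h/b, Hi/h/c, Lo/f/d, Lo/f/b, Lo/f/c, Lo/h/d, Lo/h/b, Lo/h/c. Columns: H/Out, H/Stay, T/Out, T/Stay.
{Mid/f/d} → row (3,3) (3,3) (9,2) (1,9)
{Mid/f/b} → row (9,0) (9,0) (9,2) (1,9)
{Mid/f/c} → row (3,0) (3,0) (9,2) (1,9)
{Mid/h/d, Mid/h/b, Mid/h/c} → row (0,0) (0,0) (0,0) (0,0)
{Hi/f/d, Hi/f/b, Hi/f/c, Hi/h/d, Hi/h/b, Hi/h/c} → row (7,6) (7,6) (7,6) (7,6)
{Lo/f/d, Lo/f/b, Lo/f/c, Lo/h/d, Lo/h/b, Lo/h/c} → row (0,5) (0,5) (0,5) (0,5)
That's 6 distinct rows out of 18 strategies.

6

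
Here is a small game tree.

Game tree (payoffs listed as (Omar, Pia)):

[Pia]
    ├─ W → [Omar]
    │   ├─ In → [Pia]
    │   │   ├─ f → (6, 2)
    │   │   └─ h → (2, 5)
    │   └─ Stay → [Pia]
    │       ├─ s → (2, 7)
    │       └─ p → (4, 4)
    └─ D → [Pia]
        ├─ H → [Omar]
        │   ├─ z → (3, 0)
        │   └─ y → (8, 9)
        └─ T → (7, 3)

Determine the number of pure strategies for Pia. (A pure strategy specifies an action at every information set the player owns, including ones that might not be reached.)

Pia owns the root with actions {W, D} — two choices.
Pia owns the node after D with actions {H, T} — two choices.
Pia owns the node after W-In with actions {f, h} — two choices.
Pia owns the node after W-Stay with actions {s, p} — two choices.
A pure strategy fixes one action at each information set independently, so the count is the product 2 × 2 × 2 × 2 = 16.

16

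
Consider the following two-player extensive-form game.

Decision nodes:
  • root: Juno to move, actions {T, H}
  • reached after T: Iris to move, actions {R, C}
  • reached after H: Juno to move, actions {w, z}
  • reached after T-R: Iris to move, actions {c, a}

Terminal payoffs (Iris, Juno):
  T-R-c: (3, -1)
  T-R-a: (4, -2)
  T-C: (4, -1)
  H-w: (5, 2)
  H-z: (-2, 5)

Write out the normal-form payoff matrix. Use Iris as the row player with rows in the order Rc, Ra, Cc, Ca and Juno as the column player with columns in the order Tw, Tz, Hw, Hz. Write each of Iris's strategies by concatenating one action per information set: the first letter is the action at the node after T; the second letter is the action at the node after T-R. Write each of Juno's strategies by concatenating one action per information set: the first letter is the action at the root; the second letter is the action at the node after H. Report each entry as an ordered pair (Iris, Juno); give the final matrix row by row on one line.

Rc: (3,-1) (3,-1) (5,2) (-2,5) | Ra: (4,-2) (4,-2) (5,2) (-2,5) | Cc: (4,-1) (4,-1) (5,2) (-2,5) | Ca: (4,-1) (4,-1) (5,2) (-2,5)

           Tw       Tz       Hw       Hz
  Rc   (3,-1)   (3,-1)    (5,2)   (-2,5)
  Ra   (4,-2)   (4,-2)    (5,2)   (-2,5)
  Cc   (4,-1)   (4,-1)    (5,2)   (-2,5)
  Ca   (4,-1)   (4,-1)    (5,2)   (-2,5)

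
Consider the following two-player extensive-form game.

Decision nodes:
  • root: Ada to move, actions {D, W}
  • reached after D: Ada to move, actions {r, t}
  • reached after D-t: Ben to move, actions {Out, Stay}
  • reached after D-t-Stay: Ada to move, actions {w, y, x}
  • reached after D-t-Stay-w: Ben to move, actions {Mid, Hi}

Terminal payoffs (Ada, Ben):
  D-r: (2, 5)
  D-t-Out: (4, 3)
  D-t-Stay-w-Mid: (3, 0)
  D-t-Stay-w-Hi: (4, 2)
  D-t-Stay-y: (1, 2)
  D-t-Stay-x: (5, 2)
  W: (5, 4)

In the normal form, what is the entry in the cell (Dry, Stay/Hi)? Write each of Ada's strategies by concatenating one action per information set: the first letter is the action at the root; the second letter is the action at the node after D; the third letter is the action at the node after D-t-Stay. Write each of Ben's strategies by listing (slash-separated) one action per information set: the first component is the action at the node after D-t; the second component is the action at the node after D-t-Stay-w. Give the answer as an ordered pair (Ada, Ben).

(2, 5)

Trace the play path from the root:
  Ada plays D
  Ada plays r at [D]
→ terminal payoff (2, 5).
(Ada's choice at the node after D-t-Stay is never reached on this path, so it doesn't affect the outcome.)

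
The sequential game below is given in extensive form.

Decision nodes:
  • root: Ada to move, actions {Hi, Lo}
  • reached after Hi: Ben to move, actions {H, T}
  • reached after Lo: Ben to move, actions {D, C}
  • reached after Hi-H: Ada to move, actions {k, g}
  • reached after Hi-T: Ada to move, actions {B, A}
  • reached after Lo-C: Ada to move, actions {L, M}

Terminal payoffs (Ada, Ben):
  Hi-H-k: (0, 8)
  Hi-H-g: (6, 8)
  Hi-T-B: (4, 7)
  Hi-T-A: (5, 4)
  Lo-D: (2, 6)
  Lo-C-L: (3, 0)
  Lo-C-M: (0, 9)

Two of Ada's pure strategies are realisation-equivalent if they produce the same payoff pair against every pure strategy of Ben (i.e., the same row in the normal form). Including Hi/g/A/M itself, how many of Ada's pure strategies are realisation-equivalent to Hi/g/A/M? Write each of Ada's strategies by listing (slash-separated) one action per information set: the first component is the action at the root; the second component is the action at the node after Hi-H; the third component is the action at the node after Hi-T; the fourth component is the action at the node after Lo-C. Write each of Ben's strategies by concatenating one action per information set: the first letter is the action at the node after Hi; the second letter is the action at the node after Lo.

2

Row for Hi/g/A/M (columns HD, HC, TD, TC): (6,8) (6,8) (5,4) (5,4).
Under Hi/g/A/M, Ada's choice at the node after Lo-C can never be reached regardless of what Ben does, so varying those choices leaves every outcome unchanged.
Holding the reachable choices fixed and varying the unreachable one freely already gives 2 equivalent strategies.
No other strategy reproduces this row, so those 2 are the full class: Hi/g/A/L, Hi/g/A/M.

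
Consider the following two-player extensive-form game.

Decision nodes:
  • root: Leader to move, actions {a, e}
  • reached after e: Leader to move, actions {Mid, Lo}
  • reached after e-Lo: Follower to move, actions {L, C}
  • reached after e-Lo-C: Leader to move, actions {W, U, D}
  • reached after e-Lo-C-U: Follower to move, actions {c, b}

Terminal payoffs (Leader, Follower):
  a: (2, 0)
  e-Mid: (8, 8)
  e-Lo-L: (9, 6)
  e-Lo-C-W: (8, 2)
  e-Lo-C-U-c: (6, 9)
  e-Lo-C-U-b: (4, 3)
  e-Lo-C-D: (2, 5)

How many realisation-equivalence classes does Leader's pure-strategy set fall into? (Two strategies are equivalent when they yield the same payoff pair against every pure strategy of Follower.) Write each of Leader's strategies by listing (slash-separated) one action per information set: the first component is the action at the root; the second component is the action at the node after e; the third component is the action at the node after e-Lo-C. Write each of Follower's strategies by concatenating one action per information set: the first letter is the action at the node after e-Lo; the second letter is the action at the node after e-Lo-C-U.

Leader has 12 pure strategies: a/Mid/W, a/Mid/U, a/Mid/D, a/Lo/W, a/Lo/U, a/Lo/D, e/Mid/W, e/Mid/U, e/Mid/D, e/Lo/W, e/Lo/U, e/Lo/D. Columns: Lc, Lb, Cc, Cb.
{a/Mid/W, a/Mid/U, a/Mid/D, a/Lo/W, a/Lo/U, a/Lo/D} → row (2,0) (2,0) (2,0) (2,0)
{e/Mid/W, e/Mid/U, e/Mid/D} → row (8,8) (8,8) (8,8) (8,8)
{e/Lo/W} → row (9,6) (9,6) (8,2) (8,2)
{e/Lo/U} → row (9,6) (9,6) (6,9) (4,3)
{e/Lo/D} → row (9,6) (9,6) (2,5) (2,5)
That's 5 distinct rows out of 12 strategies.

5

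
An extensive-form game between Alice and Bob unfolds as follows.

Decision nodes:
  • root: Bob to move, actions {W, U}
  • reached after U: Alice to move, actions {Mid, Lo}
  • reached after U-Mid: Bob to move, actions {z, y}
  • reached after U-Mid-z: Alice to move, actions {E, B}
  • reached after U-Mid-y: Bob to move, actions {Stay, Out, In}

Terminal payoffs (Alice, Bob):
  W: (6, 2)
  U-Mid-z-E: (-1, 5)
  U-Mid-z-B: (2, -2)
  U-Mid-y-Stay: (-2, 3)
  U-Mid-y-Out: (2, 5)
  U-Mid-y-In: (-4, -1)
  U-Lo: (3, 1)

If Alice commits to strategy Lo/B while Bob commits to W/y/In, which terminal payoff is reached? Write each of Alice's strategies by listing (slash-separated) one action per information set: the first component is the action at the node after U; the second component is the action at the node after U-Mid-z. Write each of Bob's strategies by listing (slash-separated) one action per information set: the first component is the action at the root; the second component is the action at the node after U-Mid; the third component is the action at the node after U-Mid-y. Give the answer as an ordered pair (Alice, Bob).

Trace the play path from the root:
  Bob plays W
→ terminal payoff (6, 2).
(Alice's choice at the node after U is never reached on this path, so it doesn't affect the outcome.)

(6, 2)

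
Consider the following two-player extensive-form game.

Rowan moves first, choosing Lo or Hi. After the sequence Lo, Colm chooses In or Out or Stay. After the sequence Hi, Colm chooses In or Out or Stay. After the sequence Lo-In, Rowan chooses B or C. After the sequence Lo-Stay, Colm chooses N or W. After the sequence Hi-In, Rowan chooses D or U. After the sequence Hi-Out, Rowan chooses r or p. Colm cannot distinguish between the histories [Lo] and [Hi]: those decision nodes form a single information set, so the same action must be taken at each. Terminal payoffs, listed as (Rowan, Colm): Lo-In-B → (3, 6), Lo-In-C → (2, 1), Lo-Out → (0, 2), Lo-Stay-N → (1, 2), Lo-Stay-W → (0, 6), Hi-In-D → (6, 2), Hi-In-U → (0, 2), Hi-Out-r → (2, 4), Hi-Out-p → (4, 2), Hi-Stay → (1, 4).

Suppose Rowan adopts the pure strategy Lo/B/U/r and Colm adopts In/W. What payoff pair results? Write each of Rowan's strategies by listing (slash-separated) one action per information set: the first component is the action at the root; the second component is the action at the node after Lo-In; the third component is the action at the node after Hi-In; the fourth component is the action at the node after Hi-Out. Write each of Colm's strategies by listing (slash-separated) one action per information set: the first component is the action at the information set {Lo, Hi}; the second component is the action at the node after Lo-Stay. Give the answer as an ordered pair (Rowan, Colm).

Trace the play path from the root:
  Rowan plays Lo
  Colm plays In at [Lo]
  Rowan plays B at [Lo-In]
→ terminal payoff (3, 6).
(Rowan's choice at the node after Hi-In is never reached on this path, so it doesn't affect the outcome.)

(3, 6)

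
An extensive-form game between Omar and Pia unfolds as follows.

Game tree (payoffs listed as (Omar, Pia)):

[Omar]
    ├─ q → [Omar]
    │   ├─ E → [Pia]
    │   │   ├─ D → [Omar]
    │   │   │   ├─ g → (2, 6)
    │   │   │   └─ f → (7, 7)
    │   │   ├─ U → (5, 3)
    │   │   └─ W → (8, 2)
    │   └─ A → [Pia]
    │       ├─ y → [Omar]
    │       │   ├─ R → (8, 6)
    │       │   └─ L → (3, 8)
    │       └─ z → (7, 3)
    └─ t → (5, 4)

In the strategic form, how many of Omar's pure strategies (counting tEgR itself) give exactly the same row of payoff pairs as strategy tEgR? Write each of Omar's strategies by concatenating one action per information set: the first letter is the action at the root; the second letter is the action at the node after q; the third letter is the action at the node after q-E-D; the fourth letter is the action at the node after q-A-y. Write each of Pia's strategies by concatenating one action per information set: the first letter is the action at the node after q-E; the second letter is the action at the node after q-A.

Row for tEgR (columns Dy, Dz, Uy, Uz, Wy, Wz): (5,4) (5,4) (5,4) (5,4) (5,4) (5,4).
Under tEgR, Omar's choice at the node after q and at the node after q-E-D and at the node after q-A-y can never be reached regardless of what Pia does, so varying those choices leaves every outcome unchanged.
Holding the reachable choices fixed and varying the unreachable ones freely already gives 2 × 2 × 2 = 8 equivalent strategies.
No other strategy reproduces this row, so those 8 are the full class: tEgR, tEgL, tEfR, tEfL, tAgR, tAgL, tAfR, tAfL.

8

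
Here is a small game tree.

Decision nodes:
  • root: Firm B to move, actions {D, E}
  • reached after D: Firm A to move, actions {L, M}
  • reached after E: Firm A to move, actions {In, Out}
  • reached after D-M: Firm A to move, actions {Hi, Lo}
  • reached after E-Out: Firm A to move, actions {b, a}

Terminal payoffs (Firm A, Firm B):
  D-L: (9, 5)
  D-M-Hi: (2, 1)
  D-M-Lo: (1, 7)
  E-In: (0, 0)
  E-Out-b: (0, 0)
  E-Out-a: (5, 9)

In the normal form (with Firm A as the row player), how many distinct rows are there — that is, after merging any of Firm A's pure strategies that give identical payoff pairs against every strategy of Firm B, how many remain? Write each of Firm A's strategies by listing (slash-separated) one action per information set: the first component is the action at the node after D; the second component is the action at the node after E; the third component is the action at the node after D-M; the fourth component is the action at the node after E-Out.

6

Firm A has 16 pure strategies: L/In/Hi/b, L/In/Hi/a, L/In/Lo/b, L/In/Lo/a, L/Out/Hi/b, L/Out/Hi/a, L/Out/Lo/b, L/Out/Lo/a, M/In/Hi/b, M/In/Hi/a, M/In/Lo/b, M/In/Lo/a, M/Out/Hi/b, M/Out/Hi/a, M/Out/Lo/b, M/Out/Lo/a. Columns: D, E.
{L/In/Hi/b, L/In/Hi/a, L/In/Lo/b, L/In/Lo/a, L/Out/Hi/b, L/Out/Lo/b} → row (9,5) (0,0)
{L/Out/Hi/a, L/Out/Lo/a} → row (9,5) (5,9)
{M/In/Hi/b, M/In/Hi/a, M/Out/Hi/b} → row (2,1) (0,0)
{M/In/Lo/b, M/In/Lo/a, M/Out/Lo/b} → row (1,7) (0,0)
{M/Out/Hi/a} → row (2,1) (5,9)
{M/Out/Lo/a} → row (1,7) (5,9)
That's 6 distinct rows out of 16 strategies.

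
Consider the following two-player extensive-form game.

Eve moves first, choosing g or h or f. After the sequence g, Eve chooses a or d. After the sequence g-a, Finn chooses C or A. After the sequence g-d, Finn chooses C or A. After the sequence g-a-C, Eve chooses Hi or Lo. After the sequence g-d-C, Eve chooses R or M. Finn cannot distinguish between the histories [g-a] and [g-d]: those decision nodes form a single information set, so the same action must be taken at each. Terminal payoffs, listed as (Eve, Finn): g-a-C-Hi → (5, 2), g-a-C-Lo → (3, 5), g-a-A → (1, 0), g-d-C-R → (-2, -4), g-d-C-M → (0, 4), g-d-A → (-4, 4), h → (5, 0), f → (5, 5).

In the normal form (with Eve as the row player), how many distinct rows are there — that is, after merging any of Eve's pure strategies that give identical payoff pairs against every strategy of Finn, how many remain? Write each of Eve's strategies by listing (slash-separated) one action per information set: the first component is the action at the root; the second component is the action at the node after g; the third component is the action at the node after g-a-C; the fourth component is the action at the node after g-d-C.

6

Eve has 24 pure strategies: g/a/Hi/R, g/a/Hi/M, g/a/Lo/R, g/a/Lo/M, g/d/Hi/R, g/d/Hi/M, g/d/Lo/R, g/d/Lo/M, h/a/Hi/R, h/a/Hi/M, h/a/Lo/R, h/a/Lo/M, h/d/Hi/R, h/d/Hi/M, h/d/Lo/R, h/d/Lo/M, f/a/Hi/R, f/a/Hi/M, f/a/Lo/R, f/a/Lo/M, f/d/Hi/R, f/d/Hi/M, f/d/Lo/R, f/d/Lo/M. Columns: C, A.
{g/a/Hi/R, g/a/Hi/M} → row (5,2) (1,0)
{g/a/Lo/R, g/a/Lo/M} → row (3,5) (1,0)
{g/d/Hi/R, g/d/Lo/R} → row (-2,-4) (-4,4)
{g/d/Hi/M, g/d/Lo/M} → row (0,4) (-4,4)
{h/a/Hi/R, h/a/Hi/M, h/a/Lo/R, h/a/Lo/M, h/d/Hi/R, h/d/Hi/M, h/d/Lo/R, h/d/Lo/M} → row (5,0) (5,0)
{f/a/Hi/R, f/a/Hi/M, f/a/Lo/R, f/a/Lo/M, f/d/Hi/R, f/d/Hi/M, f/d/Lo/R, f/d/Lo/M} → row (5,5) (5,5)
That's 6 distinct rows out of 24 strategies.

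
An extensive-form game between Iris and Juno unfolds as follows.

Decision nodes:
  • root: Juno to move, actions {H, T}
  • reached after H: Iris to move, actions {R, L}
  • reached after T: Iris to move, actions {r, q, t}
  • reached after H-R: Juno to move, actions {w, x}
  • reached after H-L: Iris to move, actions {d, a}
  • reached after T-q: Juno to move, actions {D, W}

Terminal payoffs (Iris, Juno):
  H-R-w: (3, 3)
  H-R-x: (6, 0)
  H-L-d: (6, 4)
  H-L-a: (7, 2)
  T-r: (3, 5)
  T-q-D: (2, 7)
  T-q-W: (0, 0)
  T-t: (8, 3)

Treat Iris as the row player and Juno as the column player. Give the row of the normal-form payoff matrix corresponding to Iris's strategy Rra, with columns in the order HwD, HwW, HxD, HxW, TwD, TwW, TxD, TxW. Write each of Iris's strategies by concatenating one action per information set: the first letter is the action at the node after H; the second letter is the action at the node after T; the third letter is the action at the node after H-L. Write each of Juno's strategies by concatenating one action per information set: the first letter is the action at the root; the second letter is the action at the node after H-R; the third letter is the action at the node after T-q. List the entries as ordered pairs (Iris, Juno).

(3,3) (3,3) (6,0) (6,0) (3,5) (3,5) (3,5) (3,5)

vs HwD: Juno plays H → Iris plays R at [H] → Juno plays w at [H-R] → (3, 3)
vs HwW: Juno plays H → Iris plays R at [H] → Juno plays w at [H-R] → (3, 3)
vs HxD: Juno plays H → Iris plays R at [H] → Juno plays x at [H-R] → (6, 0)
vs HxW: Juno plays H → Iris plays R at [H] → Juno plays x at [H-R] → (6, 0)
vs TwD: Juno plays T → Iris plays r at [T] → (3, 5)
vs TwW: Juno plays T → Iris plays r at [T] → (3, 5)
vs TxD: Juno plays T → Iris plays r at [T] → (3, 5)
vs TxW: Juno plays T → Iris plays r at [T] → (3, 5)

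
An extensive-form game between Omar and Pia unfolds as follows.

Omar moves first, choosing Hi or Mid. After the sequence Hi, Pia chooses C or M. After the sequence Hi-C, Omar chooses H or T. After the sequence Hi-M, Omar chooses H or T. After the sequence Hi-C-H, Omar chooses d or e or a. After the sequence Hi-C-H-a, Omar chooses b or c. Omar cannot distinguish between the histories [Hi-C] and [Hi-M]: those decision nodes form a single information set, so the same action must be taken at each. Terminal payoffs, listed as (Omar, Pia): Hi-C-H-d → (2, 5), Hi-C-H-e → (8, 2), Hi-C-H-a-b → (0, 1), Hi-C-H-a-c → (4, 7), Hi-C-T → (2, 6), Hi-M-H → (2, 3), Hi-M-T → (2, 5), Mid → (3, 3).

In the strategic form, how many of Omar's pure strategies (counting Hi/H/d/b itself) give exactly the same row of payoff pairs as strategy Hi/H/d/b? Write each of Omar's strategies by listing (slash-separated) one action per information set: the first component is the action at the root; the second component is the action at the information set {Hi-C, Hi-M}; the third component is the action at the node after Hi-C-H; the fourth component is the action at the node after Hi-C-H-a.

Row for Hi/H/d/b (columns C, M): (2,5) (2,3).
Under Hi/H/d/b, Omar's choice at the node after Hi-C-H-a can never be reached regardless of what Pia does, so varying those choices leaves every outcome unchanged.
Holding the reachable choices fixed and varying the unreachable one freely already gives 2 equivalent strategies.
No other strategy reproduces this row, so those 2 are the full class: Hi/H/d/b, Hi/H/d/c.

2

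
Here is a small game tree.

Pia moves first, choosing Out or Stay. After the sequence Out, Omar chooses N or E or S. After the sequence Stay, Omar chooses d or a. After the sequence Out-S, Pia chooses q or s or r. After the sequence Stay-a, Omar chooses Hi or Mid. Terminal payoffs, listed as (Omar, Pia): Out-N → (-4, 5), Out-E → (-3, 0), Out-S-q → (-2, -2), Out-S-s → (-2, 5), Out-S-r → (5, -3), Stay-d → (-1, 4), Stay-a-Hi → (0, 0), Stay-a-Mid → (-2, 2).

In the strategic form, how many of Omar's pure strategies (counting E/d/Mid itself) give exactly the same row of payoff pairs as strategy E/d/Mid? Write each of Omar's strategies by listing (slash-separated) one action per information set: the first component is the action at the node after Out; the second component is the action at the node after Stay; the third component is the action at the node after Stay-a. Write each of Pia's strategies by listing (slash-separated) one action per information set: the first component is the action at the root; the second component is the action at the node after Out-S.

Row for E/d/Mid (columns Out/q, Out/s, Out/r, Stay/q, Stay/s, Stay/r): (-3,0) (-3,0) (-3,0) (-1,4) (-1,4) (-1,4).
Under E/d/Mid, Omar's choice at the node after Stay-a can never be reached regardless of what Pia does, so varying those choices leaves every outcome unchanged.
Holding the reachable choices fixed and varying the unreachable one freely already gives 2 equivalent strategies.
No other strategy reproduces this row, so those 2 are the full class: E/d/Hi, E/d/Mid.

2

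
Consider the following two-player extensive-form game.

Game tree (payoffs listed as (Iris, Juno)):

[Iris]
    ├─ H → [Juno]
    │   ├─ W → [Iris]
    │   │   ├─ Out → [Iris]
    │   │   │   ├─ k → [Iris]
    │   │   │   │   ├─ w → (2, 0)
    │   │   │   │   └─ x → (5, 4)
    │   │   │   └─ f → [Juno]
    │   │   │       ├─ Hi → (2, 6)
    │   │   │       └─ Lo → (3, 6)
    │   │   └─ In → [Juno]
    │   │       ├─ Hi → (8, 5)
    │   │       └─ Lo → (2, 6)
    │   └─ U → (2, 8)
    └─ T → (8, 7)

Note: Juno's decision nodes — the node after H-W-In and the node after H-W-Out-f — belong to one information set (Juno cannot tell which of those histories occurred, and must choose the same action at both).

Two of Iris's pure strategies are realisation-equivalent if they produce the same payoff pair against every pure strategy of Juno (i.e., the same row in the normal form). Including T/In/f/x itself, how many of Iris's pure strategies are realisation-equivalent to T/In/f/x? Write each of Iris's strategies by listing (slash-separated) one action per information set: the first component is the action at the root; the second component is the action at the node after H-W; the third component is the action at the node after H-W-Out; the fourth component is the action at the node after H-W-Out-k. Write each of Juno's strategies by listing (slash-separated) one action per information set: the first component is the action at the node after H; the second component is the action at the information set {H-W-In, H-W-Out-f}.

8

Row for T/In/f/x (columns W/Hi, W/Lo, U/Hi, U/Lo): (8,7) (8,7) (8,7) (8,7).
Under T/In/f/x, Iris's choice at the node after H-W and at the node after H-W-Out and at the node after H-W-Out-k can never be reached regardless of what Juno does, so varying those choices leaves every outcome unchanged.
Holding the reachable choices fixed and varying the unreachable ones freely already gives 2 × 2 × 2 = 8 equivalent strategies.
No other strategy reproduces this row, so those 8 are the full class: T/Out/k/w, T/Out/k/x, T/Out/f/w, T/Out/f/x, T/In/k/w, T/In/k/x, T/In/f/w, T/In/f/x.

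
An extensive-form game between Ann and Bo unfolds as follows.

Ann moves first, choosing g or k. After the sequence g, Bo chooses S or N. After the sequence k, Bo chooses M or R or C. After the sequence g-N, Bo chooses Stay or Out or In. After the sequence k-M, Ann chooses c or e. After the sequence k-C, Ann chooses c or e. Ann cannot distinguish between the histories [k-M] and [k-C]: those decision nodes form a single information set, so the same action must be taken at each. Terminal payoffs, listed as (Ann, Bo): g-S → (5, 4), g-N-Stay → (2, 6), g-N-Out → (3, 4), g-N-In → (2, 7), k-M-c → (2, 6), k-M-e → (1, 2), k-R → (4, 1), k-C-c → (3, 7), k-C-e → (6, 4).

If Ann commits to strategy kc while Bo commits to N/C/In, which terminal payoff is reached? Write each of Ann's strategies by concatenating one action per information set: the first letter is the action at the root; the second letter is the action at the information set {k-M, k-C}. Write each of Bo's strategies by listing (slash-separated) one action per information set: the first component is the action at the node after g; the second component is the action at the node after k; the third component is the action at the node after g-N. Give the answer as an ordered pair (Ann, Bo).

Trace the play path from the root:
  Ann plays k
  Bo plays C at [k]
  Ann plays c at [k-C]
→ terminal payoff (3, 7).
(Bo's choice at the node after g is never reached on this path, so it doesn't affect the outcome.)

(3, 7)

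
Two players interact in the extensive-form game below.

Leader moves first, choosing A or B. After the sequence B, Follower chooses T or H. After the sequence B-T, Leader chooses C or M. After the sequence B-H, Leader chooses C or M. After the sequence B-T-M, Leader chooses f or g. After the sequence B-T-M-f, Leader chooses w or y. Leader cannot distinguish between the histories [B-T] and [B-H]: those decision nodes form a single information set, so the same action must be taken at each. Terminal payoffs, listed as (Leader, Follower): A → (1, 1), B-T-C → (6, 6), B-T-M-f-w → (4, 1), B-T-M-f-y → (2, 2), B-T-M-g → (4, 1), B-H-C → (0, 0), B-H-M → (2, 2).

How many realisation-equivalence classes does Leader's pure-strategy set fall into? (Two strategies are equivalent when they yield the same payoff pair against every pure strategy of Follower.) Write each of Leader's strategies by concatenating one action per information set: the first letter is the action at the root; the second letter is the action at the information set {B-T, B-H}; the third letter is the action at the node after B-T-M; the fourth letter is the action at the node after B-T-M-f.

4

Leader has 16 pure strategies: ACfw, ACfy, ACgw, ACgy, AMfw, AMfy, AMgw, AMgy, BCfw, BCfy, BCgw, BCgy, BMfw, BMfy, BMgw, BMgy. Columns: T, H.
{ACfw, ACfy, ACgw, ACgy, AMfw, AMfy, AMgw, AMgy} → row (1,1) (1,1)
{BCfw, BCfy, BCgw, BCgy} → row (6,6) (0,0)
{BMfw, BMgw, BMgy} → row (4,1) (2,2)
{BMfy} → row (2,2) (2,2)
That's 4 distinct rows out of 16 strategies.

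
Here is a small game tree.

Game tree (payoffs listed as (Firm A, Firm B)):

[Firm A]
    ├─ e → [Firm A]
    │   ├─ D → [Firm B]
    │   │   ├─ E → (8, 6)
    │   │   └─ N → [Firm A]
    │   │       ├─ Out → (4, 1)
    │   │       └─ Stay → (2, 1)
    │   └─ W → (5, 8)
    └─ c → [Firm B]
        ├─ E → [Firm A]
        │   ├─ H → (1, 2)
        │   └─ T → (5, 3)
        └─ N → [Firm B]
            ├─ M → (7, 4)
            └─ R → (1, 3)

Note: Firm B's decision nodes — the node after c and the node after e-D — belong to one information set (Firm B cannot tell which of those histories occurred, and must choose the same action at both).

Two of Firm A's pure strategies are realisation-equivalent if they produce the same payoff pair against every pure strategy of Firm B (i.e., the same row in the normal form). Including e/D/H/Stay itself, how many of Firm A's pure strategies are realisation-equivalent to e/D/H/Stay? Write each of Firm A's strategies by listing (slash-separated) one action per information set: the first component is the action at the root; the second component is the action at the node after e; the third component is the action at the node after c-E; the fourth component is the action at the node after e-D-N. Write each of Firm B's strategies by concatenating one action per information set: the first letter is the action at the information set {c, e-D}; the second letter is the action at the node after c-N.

Row for e/D/H/Stay (columns EM, ER, NM, NR): (8,6) (8,6) (2,1) (2,1).
Under e/D/H/Stay, Firm A's choice at the node after c-E can never be reached regardless of what Firm B does, so varying those choices leaves every outcome unchanged.
Holding the reachable choices fixed and varying the unreachable one freely already gives 2 equivalent strategies.
No other strategy reproduces this row, so those 2 are the full class: e/D/H/Stay, e/D/T/Stay.

2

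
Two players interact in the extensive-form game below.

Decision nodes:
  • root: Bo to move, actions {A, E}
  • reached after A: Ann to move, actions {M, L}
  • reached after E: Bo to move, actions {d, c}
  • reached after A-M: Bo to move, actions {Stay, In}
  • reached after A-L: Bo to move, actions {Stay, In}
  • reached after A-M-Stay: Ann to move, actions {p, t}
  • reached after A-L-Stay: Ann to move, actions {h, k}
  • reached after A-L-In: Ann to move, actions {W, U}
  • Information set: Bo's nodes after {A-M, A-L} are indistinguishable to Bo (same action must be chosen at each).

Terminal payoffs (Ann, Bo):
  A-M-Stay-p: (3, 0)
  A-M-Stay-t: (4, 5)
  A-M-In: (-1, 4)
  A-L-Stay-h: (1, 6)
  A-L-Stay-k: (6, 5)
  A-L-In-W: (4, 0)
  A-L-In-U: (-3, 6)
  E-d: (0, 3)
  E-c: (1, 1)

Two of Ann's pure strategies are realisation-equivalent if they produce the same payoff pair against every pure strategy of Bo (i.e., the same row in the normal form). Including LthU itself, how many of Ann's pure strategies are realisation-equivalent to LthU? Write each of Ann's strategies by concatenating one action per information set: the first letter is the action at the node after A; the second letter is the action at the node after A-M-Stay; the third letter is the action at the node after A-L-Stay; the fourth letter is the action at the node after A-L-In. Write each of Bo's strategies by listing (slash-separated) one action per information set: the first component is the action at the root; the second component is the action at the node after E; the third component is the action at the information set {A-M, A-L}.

2

Row for LthU (columns A/d/Stay, A/d/In, A/c/Stay, A/c/In, E/d/Stay, E/d/In, E/c/Stay, E/c/In): (1,6) (-3,6) (1,6) (-3,6) (0,3) (0,3) (1,1) (1,1).
Under LthU, Ann's choice at the node after A-M-Stay can never be reached regardless of what Bo does, so varying those choices leaves every outcome unchanged.
Holding the reachable choices fixed and varying the unreachable one freely already gives 2 equivalent strategies.
No other strategy reproduces this row, so those 2 are the full class: LphU, LthU.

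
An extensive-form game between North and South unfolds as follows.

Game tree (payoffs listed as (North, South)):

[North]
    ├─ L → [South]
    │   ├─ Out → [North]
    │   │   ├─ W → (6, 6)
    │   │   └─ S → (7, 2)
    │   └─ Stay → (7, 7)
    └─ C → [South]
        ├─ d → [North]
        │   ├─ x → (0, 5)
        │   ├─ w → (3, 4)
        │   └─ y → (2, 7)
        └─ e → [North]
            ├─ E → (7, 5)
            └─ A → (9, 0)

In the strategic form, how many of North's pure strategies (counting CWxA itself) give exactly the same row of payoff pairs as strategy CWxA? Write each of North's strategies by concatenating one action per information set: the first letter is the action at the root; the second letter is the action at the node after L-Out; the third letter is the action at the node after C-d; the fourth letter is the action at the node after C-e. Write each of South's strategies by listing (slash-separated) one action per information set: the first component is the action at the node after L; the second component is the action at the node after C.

2

Row for CWxA (columns Out/d, Out/e, Stay/d, Stay/e): (0,5) (9,0) (0,5) (9,0).
Under CWxA, North's choice at the node after L-Out can never be reached regardless of what South does, so varying those choices leaves every outcome unchanged.
Holding the reachable choices fixed and varying the unreachable one freely already gives 2 equivalent strategies.
No other strategy reproduces this row, so those 2 are the full class: CWxA, CSxA.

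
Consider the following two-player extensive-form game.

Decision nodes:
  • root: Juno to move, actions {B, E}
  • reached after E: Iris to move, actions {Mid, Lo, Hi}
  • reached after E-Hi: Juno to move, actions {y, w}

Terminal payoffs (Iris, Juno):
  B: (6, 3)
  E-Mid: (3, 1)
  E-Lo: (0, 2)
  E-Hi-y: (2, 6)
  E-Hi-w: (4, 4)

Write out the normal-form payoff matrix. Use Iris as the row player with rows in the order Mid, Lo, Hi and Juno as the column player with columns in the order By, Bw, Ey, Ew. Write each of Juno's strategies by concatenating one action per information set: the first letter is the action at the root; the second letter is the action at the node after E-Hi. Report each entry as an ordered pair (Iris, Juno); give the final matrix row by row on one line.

Row Mid: By→(6,3), Bw→(6,3), Ey→(3,1), Ew→(3,1)
Row Lo: By→(6,3), Bw→(6,3), Ey→(0,2), Ew→(0,2)
Row Hi: By→(6,3), Bw→(6,3), Ey→(2,6), Ew→(4,4)

Mid: (6,3) (6,3) (3,1) (3,1) | Lo: (6,3) (6,3) (0,2) (0,2) | Hi: (6,3) (6,3) (2,6) (4,4)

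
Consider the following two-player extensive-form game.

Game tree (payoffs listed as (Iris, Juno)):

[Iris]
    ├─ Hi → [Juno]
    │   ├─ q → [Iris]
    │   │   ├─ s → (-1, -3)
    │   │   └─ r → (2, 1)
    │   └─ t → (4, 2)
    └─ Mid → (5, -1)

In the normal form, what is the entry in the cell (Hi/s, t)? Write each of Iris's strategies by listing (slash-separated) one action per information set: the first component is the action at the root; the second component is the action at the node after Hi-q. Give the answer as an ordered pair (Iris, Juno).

(4, 2)

Trace the play path from the root:
  Iris plays Hi
  Juno plays t at [Hi]
→ terminal payoff (4, 2).
(Iris's choice at the node after Hi-q is never reached on this path, so it doesn't affect the outcome.)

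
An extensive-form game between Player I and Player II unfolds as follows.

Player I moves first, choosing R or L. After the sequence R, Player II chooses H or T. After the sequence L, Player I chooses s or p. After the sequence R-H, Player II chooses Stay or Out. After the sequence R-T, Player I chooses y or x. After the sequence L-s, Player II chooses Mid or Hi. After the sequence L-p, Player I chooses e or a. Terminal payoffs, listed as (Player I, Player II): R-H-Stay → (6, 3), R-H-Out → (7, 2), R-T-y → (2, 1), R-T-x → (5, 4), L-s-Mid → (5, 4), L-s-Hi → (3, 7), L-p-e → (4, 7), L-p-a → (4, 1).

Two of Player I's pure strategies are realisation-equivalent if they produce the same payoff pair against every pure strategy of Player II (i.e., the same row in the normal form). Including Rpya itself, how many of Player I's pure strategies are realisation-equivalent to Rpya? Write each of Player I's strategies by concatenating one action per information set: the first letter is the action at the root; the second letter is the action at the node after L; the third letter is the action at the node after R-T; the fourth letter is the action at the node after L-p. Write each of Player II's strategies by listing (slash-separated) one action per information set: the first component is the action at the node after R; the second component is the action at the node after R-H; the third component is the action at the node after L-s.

4

Row for Rpya (columns H/Stay/Mid, H/Stay/Hi, H/Out/Mid, H/Out/Hi, T/Stay/Mid, T/Stay/Hi, T/Out/Mid, T/Out/Hi): (6,3) (6,3) (7,2) (7,2) (2,1) (2,1) (2,1) (2,1).
Under Rpya, Player I's choice at the node after L and at the node after L-p can never be reached regardless of what Player II does, so varying those choices leaves every outcome unchanged.
Holding the reachable choices fixed and varying the unreachable ones freely already gives 2 × 2 = 4 equivalent strategies.
No other strategy reproduces this row, so those 4 are the full class: Rsye, Rsya, Rpye, Rpya.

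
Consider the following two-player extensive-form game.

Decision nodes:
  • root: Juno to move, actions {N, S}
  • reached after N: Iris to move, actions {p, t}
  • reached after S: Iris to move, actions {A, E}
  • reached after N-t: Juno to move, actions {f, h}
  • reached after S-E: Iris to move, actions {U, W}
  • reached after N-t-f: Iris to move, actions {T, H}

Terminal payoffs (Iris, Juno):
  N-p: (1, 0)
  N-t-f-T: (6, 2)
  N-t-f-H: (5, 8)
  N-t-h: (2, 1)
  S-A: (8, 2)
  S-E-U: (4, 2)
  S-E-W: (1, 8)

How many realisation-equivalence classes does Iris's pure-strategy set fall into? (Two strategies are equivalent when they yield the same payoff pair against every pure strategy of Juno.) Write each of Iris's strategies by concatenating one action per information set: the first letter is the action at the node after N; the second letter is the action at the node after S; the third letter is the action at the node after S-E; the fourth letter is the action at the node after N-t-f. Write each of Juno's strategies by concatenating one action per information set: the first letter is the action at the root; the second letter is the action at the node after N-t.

Iris has 16 pure strategies: pAUT, pAUH, pAWT, pAWH, pEUT, pEUH, pEWT, pEWH, tAUT, tAUH, tAWT, tAWH, tEUT, tEUH, tEWT, tEWH. Columns: Nf, Nh, Sf, Sh.
{pAUT, pAUH, pAWT, pAWH} → row (1,0) (1,0) (8,2) (8,2)
{pEUT, pEUH} → row (1,0) (1,0) (4,2) (4,2)
{pEWT, pEWH} → row (1,0) (1,0) (1,8) (1,8)
{tAUT, tAWT} → row (6,2) (2,1) (8,2) (8,2)
{tAUH, tAWH} → row (5,8) (2,1) (8,2) (8,2)
{tEUT} → row (6,2) (2,1) (4,2) (4,2)
{tEUH} → row (5,8) (2,1) (4,2) (4,2)
{tEWT} → row (6,2) (2,1) (1,8) (1,8)
{tEWH} → row (5,8) (2,1) (1,8) (1,8)
That's 9 distinct rows out of 16 strategies.

9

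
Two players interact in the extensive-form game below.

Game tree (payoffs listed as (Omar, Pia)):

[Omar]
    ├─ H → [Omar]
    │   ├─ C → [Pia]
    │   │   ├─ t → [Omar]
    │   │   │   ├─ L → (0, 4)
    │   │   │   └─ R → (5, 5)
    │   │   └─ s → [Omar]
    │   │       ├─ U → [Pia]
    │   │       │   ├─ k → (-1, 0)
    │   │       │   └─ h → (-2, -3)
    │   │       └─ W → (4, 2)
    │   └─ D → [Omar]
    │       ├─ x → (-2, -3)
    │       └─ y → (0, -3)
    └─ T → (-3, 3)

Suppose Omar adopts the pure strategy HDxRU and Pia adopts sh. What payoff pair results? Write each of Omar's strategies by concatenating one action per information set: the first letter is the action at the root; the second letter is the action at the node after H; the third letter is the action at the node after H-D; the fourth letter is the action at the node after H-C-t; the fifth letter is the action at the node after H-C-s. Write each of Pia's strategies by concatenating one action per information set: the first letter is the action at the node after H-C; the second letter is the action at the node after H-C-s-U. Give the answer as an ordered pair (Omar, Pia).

(-2, -3)

Trace the play path from the root:
  Omar plays H
  Omar plays D at [H]
  Omar plays x at [H-D]
→ terminal payoff (-2, -3).
(Omar's choice at the node after H-C-t is never reached on this path, so it doesn't affect the outcome.)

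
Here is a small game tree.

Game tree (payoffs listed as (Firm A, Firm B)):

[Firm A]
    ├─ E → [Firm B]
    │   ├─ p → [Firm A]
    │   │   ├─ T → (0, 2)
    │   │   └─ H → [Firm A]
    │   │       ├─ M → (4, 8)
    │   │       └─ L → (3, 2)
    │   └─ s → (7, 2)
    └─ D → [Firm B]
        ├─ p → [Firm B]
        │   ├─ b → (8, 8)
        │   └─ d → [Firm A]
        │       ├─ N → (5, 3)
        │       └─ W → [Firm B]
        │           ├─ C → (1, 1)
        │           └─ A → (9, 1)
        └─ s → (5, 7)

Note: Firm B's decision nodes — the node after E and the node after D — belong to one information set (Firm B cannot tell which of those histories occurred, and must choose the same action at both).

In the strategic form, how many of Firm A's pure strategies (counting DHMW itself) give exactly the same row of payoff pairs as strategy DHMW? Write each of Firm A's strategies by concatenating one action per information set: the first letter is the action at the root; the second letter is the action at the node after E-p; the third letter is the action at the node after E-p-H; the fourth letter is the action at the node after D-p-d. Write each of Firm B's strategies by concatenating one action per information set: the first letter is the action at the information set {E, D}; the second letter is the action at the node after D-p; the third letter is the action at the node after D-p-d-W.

Row for DHMW (columns pbC, pbA, pdC, pdA, sbC, sbA, sdC, sdA): (8,8) (8,8) (1,1) (9,1) (5,7) (5,7) (5,7) (5,7).
Under DHMW, Firm A's choice at the node after E-p and at the node after E-p-H can never be reached regardless of what Firm B does, so varying those choices leaves every outcome unchanged.
Holding the reachable choices fixed and varying the unreachable ones freely already gives 2 × 2 = 4 equivalent strategies.
No other strategy reproduces this row, so those 4 are the full class: DTMW, DTLW, DHMW, DHLW.

4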